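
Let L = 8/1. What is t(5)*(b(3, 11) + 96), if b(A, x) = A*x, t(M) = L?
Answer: 1032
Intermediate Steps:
L = 8 (L = 8*1 = 8)
t(M) = 8
t(5)*(b(3, 11) + 96) = 8*(3*11 + 96) = 8*(33 + 96) = 8*129 = 1032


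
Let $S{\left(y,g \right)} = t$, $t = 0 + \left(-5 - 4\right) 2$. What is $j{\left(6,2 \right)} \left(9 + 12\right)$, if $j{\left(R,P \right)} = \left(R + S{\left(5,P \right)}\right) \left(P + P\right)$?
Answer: $-1008$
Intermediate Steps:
$t = -18$ ($t = 0 + \left(-5 - 4\right) 2 = 0 - 18 = -18$)
$S{\left(y,g \right)} = -18$
$j{\left(R,P \right)} = 2 P \left(-18 + R\right)$ ($j{\left(R,P \right)} = \left(R - 18\right) \left(P + P\right) = \left(-18 + R\right) 2 P = 2 P \left(-18 + R\right)$)
$j{\left(6,2 \right)} \left(9 + 12\right) = 2 \cdot 2 \left(-18 + 6\right) \left(9 + 12\right) = 2 \cdot 2 \left(-12\right) 21 = \left(-48\right) 21 = -1008$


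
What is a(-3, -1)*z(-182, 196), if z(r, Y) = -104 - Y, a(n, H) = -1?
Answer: 300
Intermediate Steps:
a(-3, -1)*z(-182, 196) = -(-104 - 1*196) = -(-104 - 196) = -1*(-300) = 300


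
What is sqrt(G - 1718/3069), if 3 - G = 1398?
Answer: I*sqrt(1460493793)/1023 ≈ 37.357*I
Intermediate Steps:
G = -1395 (G = 3 - 1*1398 = 3 - 1398 = -1395)
sqrt(G - 1718/3069) = sqrt(-1395 - 1718/3069) = sqrt(-4282973/3069) = I*sqrt(1460493793)/1023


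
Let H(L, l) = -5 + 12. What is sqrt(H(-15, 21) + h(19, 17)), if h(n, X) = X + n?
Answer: sqrt(43) ≈ 6.5574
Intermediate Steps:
H(L, l) = 7
sqrt(H(-15, 21) + h(19, 17)) = sqrt(7 + (17 + 19)) = sqrt(7 + 36) = sqrt(43)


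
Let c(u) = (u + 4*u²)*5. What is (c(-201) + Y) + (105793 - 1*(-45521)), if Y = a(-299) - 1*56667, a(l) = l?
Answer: 901363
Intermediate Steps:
Y = -56966 (Y = -299 - 1*56667 = -299 - 56667 = -56966)
c(u) = 5*u + 20*u²
(c(-201) + Y) + (105793 - 1*(-45521)) = (5*(-201)*(1 + 4*(-201)) - 56966) + (105793 - 1*(-45521)) = (5*(-201)*(1 - 804) - 56966) + (105793 + 45521) = (5*(-201)*(-803) - 56966) + 151314 = (807015 - 56966) + 151314 = 750049 + 151314 = 901363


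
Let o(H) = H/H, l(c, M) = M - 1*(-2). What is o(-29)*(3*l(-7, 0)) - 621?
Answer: -615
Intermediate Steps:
l(c, M) = 2 + M (l(c, M) = M + 2 = 2 + M)
o(H) = 1
o(-29)*(3*l(-7, 0)) - 621 = 1*(3*(2 + 0)) - 621 = 1*(3*2) - 621 = 1*6 - 621 = 6 - 621 = -615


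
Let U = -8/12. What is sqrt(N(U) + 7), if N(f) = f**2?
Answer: sqrt(67)/3 ≈ 2.7285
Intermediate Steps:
U = -2/3 (U = -8*1/12 = -2/3 ≈ -0.66667)
sqrt(N(U) + 7) = sqrt((-2/3)**2 + 7) = sqrt(4/9 + 7) = sqrt(67/9) = sqrt(67)/3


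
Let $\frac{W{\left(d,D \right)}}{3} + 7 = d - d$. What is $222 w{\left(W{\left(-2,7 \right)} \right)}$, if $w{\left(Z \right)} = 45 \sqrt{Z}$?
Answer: $9990 i \sqrt{21} \approx 45780.0 i$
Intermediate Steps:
$W{\left(d,D \right)} = -21$ ($W{\left(d,D \right)} = -21 + 3 \left(d - d\right) = -21 + 3 \cdot 0 = -21 + 0 = -21$)
$222 w{\left(W{\left(-2,7 \right)} \right)} = 222 \cdot 45 \sqrt{-21} = 222 \cdot 45 i \sqrt{21} = 9990 i \sqrt{21}$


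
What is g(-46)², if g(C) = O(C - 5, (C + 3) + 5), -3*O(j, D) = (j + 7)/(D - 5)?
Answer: 1936/16641 ≈ 0.11634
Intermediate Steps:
O(j, D) = -(7 + j)/(3*(-5 + D)) (O(j, D) = -(j + 7)/(3*(D - 5)) = -(7 + j)/(3*(-5 + D)))
g(C) = (-2 - C)/(3*(3 + C)) (g(C) = (-7 - (C - 5))/(3*(-5 + ((C + 3) + 5))) = (-7 - (-5 + C))/(3*(-5 + ((3 + C) + 5))) = (-7 + (5 - C))/(3*(-5 + (8 + C))) = (-2 - C)/(3*(3 + C)))
g(-46)² = ((-2 - 1*(-46))/(3*(3 - 46)))² = ((⅓)*(-2 + 46)/(-43))² = ((⅓)*(-1/43)*44)² = (-44/129)² = 1936/16641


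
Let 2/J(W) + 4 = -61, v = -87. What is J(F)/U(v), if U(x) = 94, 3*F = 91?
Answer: -1/3055 ≈ -0.00032733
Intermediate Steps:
F = 91/3 (F = (⅓)*91 = 91/3 ≈ 30.333)
J(W) = -2/65 (J(W) = 2/(-4 - 61) = 2/(-65) = 2*(-1/65) = -2/65)
J(F)/U(v) = -2/65/94 = -2/65*1/94 = -1/3055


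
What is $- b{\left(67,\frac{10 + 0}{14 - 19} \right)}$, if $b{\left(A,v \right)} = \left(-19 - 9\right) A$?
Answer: $1876$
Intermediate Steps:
$b{\left(A,v \right)} = - 28 A$ ($b{\left(A,v \right)} = \left(-19 - 9\right) A = - 28 A$)
$- b{\left(67,\frac{10 + 0}{14 - 19} \right)} = - \left(-28\right) 67 = \left(-1\right) \left(-1876\right) = 1876$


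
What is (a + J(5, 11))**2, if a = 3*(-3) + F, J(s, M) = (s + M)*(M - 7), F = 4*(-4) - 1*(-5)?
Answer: 1936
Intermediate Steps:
F = -11 (F = -16 + 5 = -11)
J(s, M) = (-7 + M)*(M + s) (J(s, M) = (M + s)*(-7 + M) = (-7 + M)*(M + s))
a = -20 (a = 3*(-3) - 11 = -9 - 11 = -20)
(a + J(5, 11))**2 = (-20 + (11**2 - 7*11 - 7*5 + 11*5))**2 = (-20 + (121 - 77 - 35 + 55))**2 = (-20 + 64)**2 = 44**2 = 1936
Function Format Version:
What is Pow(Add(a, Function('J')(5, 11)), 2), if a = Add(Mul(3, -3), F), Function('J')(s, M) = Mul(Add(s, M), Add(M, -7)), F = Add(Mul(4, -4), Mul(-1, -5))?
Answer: 1936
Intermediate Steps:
F = -11 (F = Add(-16, 5) = -11)
Function('J')(s, M) = Mul(Add(-7, M), Add(M, s)) (Function('J')(s, M) = Mul(Add(M, s), Add(-7, M)) = Mul(Add(-7, M), Add(M, s)))
a = -20 (a = Add(Mul(3, -3), -11) = Add(-9, -11) = -20)
Pow(Add(a, Function('J')(5, 11)), 2) = Pow(Add(-20, Add(Pow(11, 2), Mul(-7, 11), Mul(-7, 5), Mul(11, 5))), 2) = Pow(Add(-20, Add(121, -77, -35, 55)), 2) = Pow(Add(-20, 64), 2) = Pow(44, 2) = 1936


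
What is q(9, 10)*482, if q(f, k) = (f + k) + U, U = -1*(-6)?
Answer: 12050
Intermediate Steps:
U = 6
q(f, k) = 6 + f + k (q(f, k) = (f + k) + 6 = 6 + f + k)
q(9, 10)*482 = (6 + 9 + 10)*482 = 25*482 = 12050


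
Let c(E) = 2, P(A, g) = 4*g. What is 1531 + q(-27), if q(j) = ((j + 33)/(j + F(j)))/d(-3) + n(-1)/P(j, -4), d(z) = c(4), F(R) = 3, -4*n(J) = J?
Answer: 97975/64 ≈ 1530.9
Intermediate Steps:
n(J) = -J/4
d(z) = 2
q(j) = -1/64 + (33 + j)/(2*(3 + j)) (q(j) = ((j + 33)/(j + 3))/2 + (-1/4*(-1))/((4*(-4))) = ((33 + j)/(3 + j))*(1/2) + (1/4)/(-16) = ((33 + j)/(3 + j))*(1/2) + (1/4)*(-1/16) = (33 + j)/(2*(3 + j)) - 1/64 = -1/64 + (33 + j)/(2*(3 + j)))
1531 + q(-27) = 1531 + (1053 + 31*(-27))/(64*(3 - 27)) = 1531 + (1/64)*(1053 - 837)/(-24) = 1531 + (1/64)*(-1/24)*216 = 1531 - 9/64 = 97975/64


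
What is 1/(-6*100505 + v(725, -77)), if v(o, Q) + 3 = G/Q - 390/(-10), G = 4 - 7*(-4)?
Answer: -77/46430570 ≈ -1.6584e-6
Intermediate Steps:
G = 32 (G = 4 + 28 = 32)
v(o, Q) = 36 + 32/Q (v(o, Q) = -3 + (32/Q - 390/(-10)) = -3 + (32/Q - 390*(-1/10)) = -3 + (32/Q + 39) = -3 + (39 + 32/Q) = 36 + 32/Q)
1/(-6*100505 + v(725, -77)) = 1/(-6*100505 + (36 + 32/(-77))) = 1/(-603030 + (36 + 32*(-1/77))) = 1/(-603030 + (36 - 32/77)) = 1/(-603030 + 2740/77) = 1/(-46430570/77) = -77/46430570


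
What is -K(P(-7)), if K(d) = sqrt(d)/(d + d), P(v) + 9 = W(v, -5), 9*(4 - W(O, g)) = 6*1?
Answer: I*sqrt(51)/34 ≈ 0.21004*I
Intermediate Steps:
W(O, g) = 10/3 (W(O, g) = 4 - 2/3 = 10/3)
P(v) = -17/3 (P(v) = -9 + 10/3 = -17/3)
K(d) = 1/(2*sqrt(d)) (K(d) = sqrt(d)/((2*d)) = (1/(2*d))*sqrt(d) = 1/(2*sqrt(d)))
-K(P(-7)) = -1/(2*sqrt(-17/3)) = -(-I*sqrt(51)/17)/2 = -(-1)*I*sqrt(51)/34 = I*sqrt(51)/34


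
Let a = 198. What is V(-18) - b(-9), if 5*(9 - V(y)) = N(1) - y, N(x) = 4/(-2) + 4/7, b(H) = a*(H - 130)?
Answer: 963469/35 ≈ 27528.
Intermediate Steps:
b(H) = -25740 + 198*H (b(H) = 198*(H - 130) = 198*(-130 + H) = -25740 + 198*H)
N(x) = -10/7 (N(x) = 4*(-½) + 4*(⅐) = -2 + 4/7 = -10/7)
V(y) = 65/7 + y/5 (V(y) = 9 - (-10/7 - y)/5 = 9 + (2/7 + y/5) = 65/7 + y/5)
V(-18) - b(-9) = (65/7 + (⅕)*(-18)) - (-25740 + 198*(-9)) = (65/7 - 18/5) - (-25740 - 1782) = 199/35 - 1*(-27522) = 199/35 + 27522 = 963469/35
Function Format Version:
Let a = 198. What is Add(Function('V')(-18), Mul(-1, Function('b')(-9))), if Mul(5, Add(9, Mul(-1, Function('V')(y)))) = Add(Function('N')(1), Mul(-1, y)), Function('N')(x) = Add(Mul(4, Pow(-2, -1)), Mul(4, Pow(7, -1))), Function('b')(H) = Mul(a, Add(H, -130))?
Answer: Rational(963469, 35) ≈ 27528.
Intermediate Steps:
Function('b')(H) = Add(-25740, Mul(198, H)) (Function('b')(H) = Mul(198, Add(H, -130)) = Mul(198, Add(-130, H)) = Add(-25740, Mul(198, H)))
Function('N')(x) = Rational(-10, 7) (Function('N')(x) = Add(Mul(4, Rational(-1, 2)), Mul(4, Rational(1, 7))) = Add(-2, Rational(4, 7)) = Rational(-10, 7))
Function('V')(y) = Add(Rational(65, 7), Mul(Rational(1, 5), y)) (Function('V')(y) = Add(9, Mul(Rational(-1, 5), Add(Rational(-10, 7), Mul(-1, y)))) = Add(9, Add(Rational(2, 7), Mul(Rational(1, 5), y))) = Add(Rational(65, 7), Mul(Rational(1, 5), y)))
Add(Function('V')(-18), Mul(-1, Function('b')(-9))) = Add(Add(Rational(65, 7), Mul(Rational(1, 5), -18)), Mul(-1, Add(-25740, Mul(198, -9)))) = Add(Add(Rational(65, 7), Rational(-18, 5)), Mul(-1, Add(-25740, -1782))) = Add(Rational(199, 35), Mul(-1, -27522)) = Add(Rational(199, 35), 27522) = Rational(963469, 35)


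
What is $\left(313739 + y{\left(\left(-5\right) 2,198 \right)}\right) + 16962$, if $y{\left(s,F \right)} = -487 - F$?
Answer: $330016$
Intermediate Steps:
$\left(313739 + y{\left(\left(-5\right) 2,198 \right)}\right) + 16962 = \left(313739 - 685\right) + 16962 = 313054 + 16962 = 330016$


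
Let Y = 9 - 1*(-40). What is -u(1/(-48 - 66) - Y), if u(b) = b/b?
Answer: -1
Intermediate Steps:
Y = 49 (Y = 9 + 40 = 49)
u(b) = 1
-u(1/(-48 - 66) - Y) = -1*1 = -1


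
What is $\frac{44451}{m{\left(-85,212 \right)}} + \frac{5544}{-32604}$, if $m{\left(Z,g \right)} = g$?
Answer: $\frac{10970493}{52364} \approx 209.5$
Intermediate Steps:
$\frac{44451}{m{\left(-85,212 \right)}} + \frac{5544}{-32604} = \frac{44451}{212} + \frac{5544}{-32604} = 44451 \cdot \frac{1}{212} + 5544 \left(- \frac{1}{32604}\right) = \frac{44451}{212} - \frac{42}{247} = \frac{10970493}{52364}$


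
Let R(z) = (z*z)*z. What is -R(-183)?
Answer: 6128487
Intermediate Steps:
R(z) = z³ (R(z) = z²*z = z³)
-R(-183) = -1*(-183)³ = -1*(-6128487) = 6128487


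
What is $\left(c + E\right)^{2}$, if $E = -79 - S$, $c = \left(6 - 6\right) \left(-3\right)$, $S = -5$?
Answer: $5476$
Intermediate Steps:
$c = 0$ ($c = 0 \left(-3\right) = 0$)
$E = -74$ ($E = -79 - -5 = -79 + 5 = -74$)
$\left(c + E\right)^{2} = \left(0 - 74\right)^{2} = \left(-74\right)^{2} = 5476$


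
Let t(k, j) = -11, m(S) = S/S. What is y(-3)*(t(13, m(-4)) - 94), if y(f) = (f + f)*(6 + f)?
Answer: 1890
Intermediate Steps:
m(S) = 1
y(f) = 2*f*(6 + f) (y(f) = (2*f)*(6 + f) = 2*f*(6 + f))
y(-3)*(t(13, m(-4)) - 94) = (2*(-3)*(6 - 3))*(-11 - 94) = (2*(-3)*3)*(-105) = -18*(-105) = 1890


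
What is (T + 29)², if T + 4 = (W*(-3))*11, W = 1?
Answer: 64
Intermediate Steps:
T = -37 (T = -4 + (1*(-3))*11 = -4 - 3*11 = -4 - 33 = -37)
(T + 29)² = (-37 + 29)² = (-8)² = 64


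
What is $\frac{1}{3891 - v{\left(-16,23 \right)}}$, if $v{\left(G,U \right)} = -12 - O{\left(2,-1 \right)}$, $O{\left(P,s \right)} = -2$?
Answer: $\frac{1}{3901} \approx 0.00025634$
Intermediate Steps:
$v{\left(G,U \right)} = -10$ ($v{\left(G,U \right)} = -12 - -2 = -12 + 2 = -10$)
$\frac{1}{3891 - v{\left(-16,23 \right)}} = \frac{1}{3891 - -10} = \frac{1}{3891 + 10} = \frac{1}{3901}$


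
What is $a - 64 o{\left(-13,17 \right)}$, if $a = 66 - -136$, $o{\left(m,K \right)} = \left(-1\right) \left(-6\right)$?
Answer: $-182$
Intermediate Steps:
$o{\left(m,K \right)} = 6$
$a = 202$ ($a = 66 + 136 = 202$)
$a - 64 o{\left(-13,17 \right)} = 202 - 384 = -182$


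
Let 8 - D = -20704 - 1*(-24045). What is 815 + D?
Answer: -2518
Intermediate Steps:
D = -3333 (D = 8 - (-20704 - 1*(-24045)) = 8 - (-20704 + 24045) = 8 - 1*3341 = 8 - 3341 = -3333)
815 + D = 815 - 3333 = -2518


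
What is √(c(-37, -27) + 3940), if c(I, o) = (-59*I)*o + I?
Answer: I*√55038 ≈ 234.6*I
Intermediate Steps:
c(I, o) = I - 59*I*o (c(I, o) = -59*I*o + I = I - 59*I*o)
√(c(-37, -27) + 3940) = √(-37*(1 - 59*(-27)) + 3940) = √(-37*(1 + 1593) + 3940) = √(-37*1594 + 3940) = √(-58978 + 3940) = √(-55038) = I*√55038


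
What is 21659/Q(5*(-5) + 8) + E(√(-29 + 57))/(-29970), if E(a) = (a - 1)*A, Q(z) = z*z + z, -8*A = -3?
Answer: 54093361/679320 - √7/39960 ≈ 79.629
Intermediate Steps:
A = 3/8 (A = -⅛*(-3) = 3/8 ≈ 0.37500)
Q(z) = z + z² (Q(z) = z² + z = z + z²)
E(a) = -3/8 + 3*a/8 (E(a) = (a - 1)*(3/8) = (-1 + a)*(3/8) = -3/8 + 3*a/8)
21659/Q(5*(-5) + 8) + E(√(-29 + 57))/(-29970) = 21659/(((5*(-5) + 8)*(1 + (5*(-5) + 8)))) + (-3/8 + 3*√(-29 + 57)/8)/(-29970) = 21659/(((-25 + 8)*(1 + (-25 + 8)))) + (-3/8 + 3*√28/8)*(-1/29970) = 21659/((-17*(1 - 17))) + (-3/8 + 3*(2*√7)/8)*(-1/29970) = 21659/((-17*(-16))) + (-3/8 + 3*√7/4)*(-1/29970) = 21659/272 + (1/79920 - √7/39960) = 54093361/679320 - √7/39960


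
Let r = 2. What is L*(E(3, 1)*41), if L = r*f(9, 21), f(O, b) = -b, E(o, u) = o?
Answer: -5166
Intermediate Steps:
L = -42 (L = 2*(-1*21) = 2*(-21) = -42)
L*(E(3, 1)*41) = -126*41 = -42*123 = -5166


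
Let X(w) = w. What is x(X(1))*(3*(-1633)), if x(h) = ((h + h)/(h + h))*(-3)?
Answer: 14697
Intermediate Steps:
x(h) = -3 (x(h) = ((2*h)/((2*h)))*(-3) = ((2*h)*(1/(2*h)))*(-3) = 1*(-3) = -3)
x(X(1))*(3*(-1633)) = -9*(-1633) = -3*(-4899) = 14697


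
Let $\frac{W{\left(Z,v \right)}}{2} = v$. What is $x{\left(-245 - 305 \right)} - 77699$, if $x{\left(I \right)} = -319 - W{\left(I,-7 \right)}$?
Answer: $-78004$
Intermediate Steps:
$W{\left(Z,v \right)} = 2 v$
$x{\left(I \right)} = -305$ ($x{\left(I \right)} = -319 - 2 \left(-7\right) = -319 - -14 = -319 + 14 = -305$)
$x{\left(-245 - 305 \right)} - 77699 = -305 - 77699 = -78004$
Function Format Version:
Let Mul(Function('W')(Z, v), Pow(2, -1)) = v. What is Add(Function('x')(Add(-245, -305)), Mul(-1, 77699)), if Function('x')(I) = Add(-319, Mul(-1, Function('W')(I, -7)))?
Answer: -78004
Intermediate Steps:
Function('W')(Z, v) = Mul(2, v)
Function('x')(I) = -305 (Function('x')(I) = Add(-319, Mul(-1, Mul(2, -7))) = Add(-319, Mul(-1, -14)) = Add(-319, 14) = -305)
Add(Function('x')(Add(-245, -305)), Mul(-1, 77699)) = Add(-305, Mul(-1, 77699)) = Add(-305, -77699) = -78004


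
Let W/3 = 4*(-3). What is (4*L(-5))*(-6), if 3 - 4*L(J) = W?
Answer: -234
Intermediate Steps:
W = -36 (W = 3*(4*(-3)) = 3*(-12) = -36)
L(J) = 39/4 (L(J) = ¾ - ¼*(-36) = ¾ + 9 = 39/4)
(4*L(-5))*(-6) = (4*(39/4))*(-6) = 39*(-6) = -234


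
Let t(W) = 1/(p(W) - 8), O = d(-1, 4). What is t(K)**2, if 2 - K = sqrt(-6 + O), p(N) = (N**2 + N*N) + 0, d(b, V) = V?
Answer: -I/(64*sqrt(2) + 112*I) ≈ -0.0054012 - 0.0043649*I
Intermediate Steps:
O = 4
p(N) = 2*N**2 (p(N) = (N**2 + N**2) + 0 = 2*N**2 + 0 = 2*N**2)
K = 2 - I*sqrt(2) (K = 2 - sqrt(-6 + 4) = 2 - sqrt(-2) = 2 - I*sqrt(2) ≈ 2.0 - 1.4142*I)
t(W) = 1/(-8 + 2*W**2) (t(W) = 1/(2*W**2 - 8) = 1/(-8 + 2*W**2))
t(K)**2 = (1/(2*(-4 + (2 - I*sqrt(2))**2)))**2 = 1/(4*(-4 + (2 - I*sqrt(2))**2)**2)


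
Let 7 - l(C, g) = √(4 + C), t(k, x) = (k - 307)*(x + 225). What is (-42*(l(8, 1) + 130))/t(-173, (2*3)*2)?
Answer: 959/18960 - 7*√3/9480 ≈ 0.049301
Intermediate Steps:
t(k, x) = (-307 + k)*(225 + x)
l(C, g) = 7 - √(4 + C)
(-42*(l(8, 1) + 130))/t(-173, (2*3)*2) = (-42*((7 - √(4 + 8)) + 130))/(-69075 - 307*2*3*2 + 225*(-173) - 173*2*3*2) = (-42*((7 - √12) + 130))/(-69075 - 1842*2 - 38925 - 1038*2) = (-42*((7 - 2*√3) + 130))/(-69075 - 307*12 - 38925 - 173*12) = (-42*((7 - 2*√3) + 130))/(-69075 - 3684 - 38925 - 2076) = -42*(137 - 2*√3)/(-113760) = (-5754 + 84*√3)*(-1/113760) = 959/18960 - 7*√3/9480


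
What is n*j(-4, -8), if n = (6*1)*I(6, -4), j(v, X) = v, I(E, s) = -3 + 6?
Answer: -72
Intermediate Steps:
I(E, s) = 3
n = 18 (n = (6*1)*3 = 6*3 = 18)
n*j(-4, -8) = 18*(-4) = -72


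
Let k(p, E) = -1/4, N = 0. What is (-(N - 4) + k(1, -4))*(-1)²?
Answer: 15/4 ≈ 3.7500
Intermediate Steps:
k(p, E) = -¼ (k(p, E) = -1*¼ = -¼)
(-(N - 4) + k(1, -4))*(-1)² = (-(0 - 4) - ¼)*(-1)² = (-1*(-4) - ¼)*1 = (4 - ¼)*1 = (15/4)*1 = 15/4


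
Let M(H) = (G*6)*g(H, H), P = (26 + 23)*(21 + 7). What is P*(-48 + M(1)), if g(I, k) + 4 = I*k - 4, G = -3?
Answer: 107016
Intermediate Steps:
g(I, k) = -8 + I*k (g(I, k) = -4 + (I*k - 4) = -4 + (-4 + I*k) = -8 + I*k)
P = 1372 (P = 49*28 = 1372)
M(H) = 144 - 18*H² (M(H) = (-3*6)*(-8 + H*H) = -18*(-8 + H²) = 144 - 18*H²)
P*(-48 + M(1)) = 1372*(-48 + (144 - 18*1²)) = 1372*(-48 + (144 - 18*1)) = 1372*(-48 + (144 - 18)) = 1372*(-48 + 126) = 1372*78 = 107016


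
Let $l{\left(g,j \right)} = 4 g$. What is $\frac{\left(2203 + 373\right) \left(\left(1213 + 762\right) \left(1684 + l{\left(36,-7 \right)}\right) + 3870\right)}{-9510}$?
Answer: $- \frac{931010192}{951} \approx -9.7898 \cdot 10^{5}$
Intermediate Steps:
$\frac{\left(2203 + 373\right) \left(\left(1213 + 762\right) \left(1684 + l{\left(36,-7 \right)}\right) + 3870\right)}{-9510} = \frac{\left(2203 + 373\right) \left(\left(1213 + 762\right) \left(1684 + 4 \cdot 36\right) + 3870\right)}{-9510} = 2576 \left(1975 \left(1684 + 144\right) + 3870\right) \left(- \frac{1}{9510}\right) = 2576 \left(1975 \cdot 1828 + 3870\right) \left(- \frac{1}{9510}\right) = 2576 \left(3610300 + 3870\right) \left(- \frac{1}{9510}\right) = 2576 \cdot 3614170 \left(- \frac{1}{9510}\right) = 9310101920 \left(- \frac{1}{9510}\right) = - \frac{931010192}{951}$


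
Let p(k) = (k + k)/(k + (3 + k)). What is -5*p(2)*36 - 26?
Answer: -902/7 ≈ -128.86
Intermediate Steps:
p(k) = 2*k/(3 + 2*k) (p(k) = (2*k)/(3 + 2*k) = 2*k/(3 + 2*k))
-5*p(2)*36 - 26 = -10*2/(3 + 2*2)*36 - 26 = -10*2/(3 + 4)*36 - 26 = -10*2/7*36 - 26 = -5*4/7*36 - 26 = -20/7*36 - 26 = -720/7 - 26 = -902/7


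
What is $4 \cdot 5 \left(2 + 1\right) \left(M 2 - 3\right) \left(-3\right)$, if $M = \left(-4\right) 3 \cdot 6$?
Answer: $26460$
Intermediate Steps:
$M = -72$ ($M = \left(-12\right) 6 = -72$)
$4 \cdot 5 \left(2 + 1\right) \left(M 2 - 3\right) \left(-3\right) = 4 \cdot 5 \left(2 + 1\right) \left(\left(-72\right) 2 - 3\right) \left(-3\right) = 20 \cdot 3 \left(-144 - 3\right) \left(-3\right) = 60 \left(-147\right) \left(-3\right) = \left(-8820\right) \left(-3\right) = 26460$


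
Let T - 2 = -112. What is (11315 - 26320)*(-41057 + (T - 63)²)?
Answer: 166975640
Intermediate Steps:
T = -110 (T = 2 - 112 = -110)
(11315 - 26320)*(-41057 + (T - 63)²) = (11315 - 26320)*(-41057 + (-110 - 63)²) = -15005*(-41057 + (-173)²) = -15005*(-41057 + 29929) = -15005*(-11128) = 166975640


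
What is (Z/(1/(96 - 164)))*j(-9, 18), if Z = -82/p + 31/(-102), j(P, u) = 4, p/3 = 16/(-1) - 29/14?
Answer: -249512/759 ≈ -328.74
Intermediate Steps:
p = -759/14 (p = 3*(16/(-1) - 29/14) = 3*(16*(-1) - 29*1/14) = 3*(-16 - 29/14) = 3*(-253/14) = -759/14 ≈ -54.214)
Z = 31189/25806 (Z = -82/(-759/14) + 31/(-102) = -82*(-14/759) + 31*(-1/102) = 1148/759 - 31/102 = 31189/25806 ≈ 1.2086)
(Z/(1/(96 - 164)))*j(-9, 18) = (31189/(25806*(1/(96 - 164))))*4 = (31189/(25806*(1/(-68))))*4 = (31189/(25806*(-1/68)))*4 = ((31189/25806)*(-68))*4 = -62378/759*4 = -249512/759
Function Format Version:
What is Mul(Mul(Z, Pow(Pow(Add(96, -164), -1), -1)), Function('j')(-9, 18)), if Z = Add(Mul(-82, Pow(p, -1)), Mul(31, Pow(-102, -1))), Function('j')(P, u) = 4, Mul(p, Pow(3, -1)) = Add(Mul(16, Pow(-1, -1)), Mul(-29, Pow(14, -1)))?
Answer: Rational(-249512, 759) ≈ -328.74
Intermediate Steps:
p = Rational(-759, 14) (p = Mul(3, Add(Mul(16, Pow(-1, -1)), Mul(-29, Pow(14, -1)))) = Mul(3, Add(Mul(16, -1), Mul(-29, Rational(1, 14)))) = Mul(3, Add(-16, Rational(-29, 14))) = Mul(3, Rational(-253, 14)) = Rational(-759, 14) ≈ -54.214)
Z = Rational(31189, 25806) (Z = Add(Mul(-82, Pow(Rational(-759, 14), -1)), Mul(31, Pow(-102, -1))) = Add(Mul(-82, Rational(-14, 759)), Mul(31, Rational(-1, 102))) = Add(Rational(1148, 759), Rational(-31, 102)) = Rational(31189, 25806) ≈ 1.2086)
Mul(Mul(Z, Pow(Pow(Add(96, -164), -1), -1)), Function('j')(-9, 18)) = Mul(Mul(Rational(31189, 25806), Pow(Pow(Add(96, -164), -1), -1)), 4) = Mul(Mul(Rational(31189, 25806), Pow(Pow(-68, -1), -1)), 4) = Mul(Mul(Rational(31189, 25806), Pow(Rational(-1, 68), -1)), 4) = Mul(Mul(Rational(31189, 25806), -68), 4) = Mul(Rational(-62378, 759), 4) = Rational(-249512, 759)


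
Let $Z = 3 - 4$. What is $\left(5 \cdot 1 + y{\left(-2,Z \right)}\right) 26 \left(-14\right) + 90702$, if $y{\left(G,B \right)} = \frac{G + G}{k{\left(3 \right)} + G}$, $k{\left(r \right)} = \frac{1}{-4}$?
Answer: $\frac{794114}{9} \approx 88235.0$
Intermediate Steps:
$k{\left(r \right)} = - \frac{1}{4}$
$Z = -1$
$y{\left(G,B \right)} = \frac{2 G}{- \frac{1}{4} + G}$ ($y{\left(G,B \right)} = \frac{G + G}{- \frac{1}{4} + G} = \frac{2 G}{- \frac{1}{4} + G}$)
$\left(5 \cdot 1 + y{\left(-2,Z \right)}\right) 26 \left(-14\right) + 90702 = \left(5 \cdot 1 + 8 \left(-2\right) \frac{1}{-1 + 4 \left(-2\right)}\right) 26 \left(-14\right) + 90702 = \left(5 + 8 \left(-2\right) \frac{1}{-1 - 8}\right) 26 \left(-14\right) + 90702 = \left(5 + 8 \left(-2\right) \frac{1}{-9}\right) 26 \left(-14\right) + 90702 = \left(5 + 8 \left(-2\right) \left(- \frac{1}{9}\right)\right) 26 \left(-14\right) + 90702 = \left(5 + \frac{16}{9}\right) 26 \left(-14\right) + 90702 = \frac{61}{9} \cdot 26 \left(-14\right) + 90702 = \frac{1586}{9} \left(-14\right) + 90702 = - \frac{22204}{9} + 90702 = \frac{794114}{9}$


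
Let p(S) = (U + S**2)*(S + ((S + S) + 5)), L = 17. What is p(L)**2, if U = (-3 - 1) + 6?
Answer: 265559616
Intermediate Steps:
U = 2 (U = -4 + 6 = 2)
p(S) = (2 + S**2)*(5 + 3*S) (p(S) = (2 + S**2)*(S + ((S + S) + 5)) = (2 + S**2)*(S + (2*S + 5)) = (2 + S**2)*(S + (5 + 2*S)) = (2 + S**2)*(5 + 3*S))
p(L)**2 = (10 + 3*17**3 + 5*17**2 + 6*17)**2 = (10 + 3*4913 + 5*289 + 102)**2 = (10 + 14739 + 1445 + 102)**2 = 16296**2 = 265559616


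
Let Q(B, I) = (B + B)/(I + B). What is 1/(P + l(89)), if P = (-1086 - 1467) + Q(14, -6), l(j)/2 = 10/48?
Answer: -12/30589 ≈ -0.00039230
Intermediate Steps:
Q(B, I) = 2*B/(B + I) (Q(B, I) = (2*B)/(B + I) = 2*B/(B + I))
l(j) = 5/12 (l(j) = 2*(10/48) = 2*(10*(1/48)) = 2*(5/24) = 5/12)
P = -5099/2 (P = (-1086 - 1467) + 2*14/(14 - 6) = -2553 + 2*14/8 = -2553 + 2*14*(⅛) = -2553 + 7/2 = -5099/2 ≈ -2549.5)
1/(P + l(89)) = 1/(-5099/2 + 5/12) = 1/(-30589/12) = -12/30589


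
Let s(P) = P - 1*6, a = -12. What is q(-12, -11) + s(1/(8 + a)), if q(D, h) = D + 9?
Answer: -37/4 ≈ -9.2500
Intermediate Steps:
q(D, h) = 9 + D
s(P) = -6 + P (s(P) = P - 6 = -6 + P)
q(-12, -11) + s(1/(8 + a)) = (9 - 12) + (-6 + 1/(8 - 12)) = -3 + (-6 + 1/(-4)) = -3 + (-6 - ¼) = -3 - 25/4 = -37/4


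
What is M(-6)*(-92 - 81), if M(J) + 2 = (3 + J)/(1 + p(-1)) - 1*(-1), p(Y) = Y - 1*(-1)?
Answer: 692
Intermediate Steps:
p(Y) = 1 + Y (p(Y) = Y + 1 = 1 + Y)
M(J) = 2 + J (M(J) = -2 + ((3 + J)/(1 + (1 - 1)) - 1*(-1)) = -2 + ((3 + J)/(1 + 0) + 1) = -2 + ((3 + J)/1 + 1) = -2 + ((3 + J)*1 + 1) = -2 + ((3 + J) + 1) = -2 + (4 + J) = 2 + J)
M(-6)*(-92 - 81) = (2 - 6)*(-92 - 81) = -4*(-173) = 692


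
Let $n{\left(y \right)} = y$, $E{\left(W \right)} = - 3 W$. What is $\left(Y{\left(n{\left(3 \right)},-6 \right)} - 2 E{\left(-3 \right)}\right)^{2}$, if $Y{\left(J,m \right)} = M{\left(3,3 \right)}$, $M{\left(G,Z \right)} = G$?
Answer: $225$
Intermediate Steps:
$Y{\left(J,m \right)} = 3$
$\left(Y{\left(n{\left(3 \right)},-6 \right)} - 2 E{\left(-3 \right)}\right)^{2} = \left(3 - 2 \left(\left(-3\right) \left(-3\right)\right)\right)^{2} = \left(3 - 18\right)^{2} = \left(-15\right)^{2} = 225$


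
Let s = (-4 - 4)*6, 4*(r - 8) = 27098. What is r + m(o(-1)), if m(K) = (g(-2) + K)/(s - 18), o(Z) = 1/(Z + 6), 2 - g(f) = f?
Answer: 373034/55 ≈ 6782.4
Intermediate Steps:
r = 13565/2 (r = 8 + (1/4)*27098 = 8 + 13549/2 = 13565/2 ≈ 6782.5)
s = -48 (s = -8*6 = -48)
g(f) = 2 - f
o(Z) = 1/(6 + Z)
m(K) = -2/33 - K/66 (m(K) = ((2 - 1*(-2)) + K)/(-48 - 18) = ((2 + 2) + K)/(-66) = (4 + K)*(-1/66) = -2/33 - K/66)
r + m(o(-1)) = 13565/2 + (-2/33 - 1/(66*(6 - 1))) = 13565/2 + (-2/33 - 1/66/5) = 13565/2 + (-2/33 - 1/66*1/5) = 13565/2 + (-2/33 - 1/330) = 13565/2 - 7/110 = 373034/55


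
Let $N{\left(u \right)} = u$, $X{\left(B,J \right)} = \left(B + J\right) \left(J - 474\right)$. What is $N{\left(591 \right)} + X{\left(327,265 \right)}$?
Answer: $-123137$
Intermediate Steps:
$X{\left(B,J \right)} = \left(-474 + J\right) \left(B + J\right)$ ($X{\left(B,J \right)} = \left(B + J\right) \left(-474 + J\right) = \left(-474 + J\right) \left(B + J\right)$)
$N{\left(591 \right)} + X{\left(327,265 \right)} = 591 + \left(265^{2} - 154998 - 125610 + 327 \cdot 265\right) = 591 + \left(70225 - 154998 - 125610 + 86655\right) = 591 - 123728 = -123137$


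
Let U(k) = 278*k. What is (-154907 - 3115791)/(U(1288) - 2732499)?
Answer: 3270698/2374435 ≈ 1.3775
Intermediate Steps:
(-154907 - 3115791)/(U(1288) - 2732499) = (-154907 - 3115791)/(278*1288 - 2732499) = -3270698/(358064 - 2732499) = -3270698/(-2374435) = -3270698*(-1/2374435) = 3270698/2374435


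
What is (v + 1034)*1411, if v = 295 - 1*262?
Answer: 1505537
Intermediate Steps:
v = 33 (v = 295 - 262 = 33)
(v + 1034)*1411 = (33 + 1034)*1411 = 1067*1411 = 1505537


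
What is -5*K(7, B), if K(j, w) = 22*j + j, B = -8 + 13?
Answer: -805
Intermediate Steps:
B = 5
K(j, w) = 23*j
-5*K(7, B) = -115*7 = -5*161 = -805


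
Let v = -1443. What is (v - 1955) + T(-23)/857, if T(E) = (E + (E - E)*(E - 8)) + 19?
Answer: -2912090/857 ≈ -3398.0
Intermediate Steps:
T(E) = 19 + E (T(E) = (E + 0*(-8 + E)) + 19 = (E + 0) + 19 = E + 19 = 19 + E)
(v - 1955) + T(-23)/857 = (-1443 - 1955) + (19 - 23)/857 = -3398 - 4*1/857 = -3398 - 4/857 = -2912090/857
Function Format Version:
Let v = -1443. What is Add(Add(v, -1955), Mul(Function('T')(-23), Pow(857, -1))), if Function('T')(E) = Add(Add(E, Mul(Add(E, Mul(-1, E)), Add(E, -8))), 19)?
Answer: Rational(-2912090, 857) ≈ -3398.0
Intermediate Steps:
Function('T')(E) = Add(19, E) (Function('T')(E) = Add(Add(E, Mul(0, Add(-8, E))), 19) = Add(Add(E, 0), 19) = Add(E, 19) = Add(19, E))
Add(Add(v, -1955), Mul(Function('T')(-23), Pow(857, -1))) = Add(Add(-1443, -1955), Mul(Add(19, -23), Pow(857, -1))) = Add(-3398, Mul(-4, Rational(1, 857))) = Add(-3398, Rational(-4, 857)) = Rational(-2912090, 857)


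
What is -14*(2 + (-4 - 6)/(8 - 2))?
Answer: -14/3 ≈ -4.6667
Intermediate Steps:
-14*(2 + (-4 - 6)/(8 - 2)) = -14*(2 - 10/6) = -14*(2 - 10*⅙) = -14*(2 - 5/3) = -14/3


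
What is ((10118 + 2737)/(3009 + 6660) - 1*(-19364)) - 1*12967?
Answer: 20621816/3223 ≈ 6398.3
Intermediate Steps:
((10118 + 2737)/(3009 + 6660) - 1*(-19364)) - 1*12967 = (12855/9669 + 19364) - 12967 = (12855*(1/9669) + 19364) - 12967 = (4285/3223 + 19364) - 12967 = 62414457/3223 - 12967 = 20621816/3223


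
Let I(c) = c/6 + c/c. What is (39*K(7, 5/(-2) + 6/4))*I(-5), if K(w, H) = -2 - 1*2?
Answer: -26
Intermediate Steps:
I(c) = 1 + c/6 (I(c) = c*(1/6) + 1 = c/6 + 1 = 1 + c/6)
K(w, H) = -4 (K(w, H) = -2 - 2 = -4)
(39*K(7, 5/(-2) + 6/4))*I(-5) = (39*(-4))*(1 + (1/6)*(-5)) = -156*(1 - 5/6) = -156*1/6 = -26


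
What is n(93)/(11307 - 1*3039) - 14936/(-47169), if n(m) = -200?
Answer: 9504754/32499441 ≈ 0.29246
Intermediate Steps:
n(93)/(11307 - 1*3039) - 14936/(-47169) = -200/(11307 - 1*3039) - 14936/(-47169) = -200/(11307 - 3039) - 14936*(-1/47169) = -200/8268 + 14936/47169 = -200*1/8268 + 14936/47169 = -50/2067 + 14936/47169 = 9504754/32499441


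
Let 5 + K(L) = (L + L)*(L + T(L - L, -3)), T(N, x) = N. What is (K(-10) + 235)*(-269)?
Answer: -115670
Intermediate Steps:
K(L) = -5 + 2*L**2 (K(L) = -5 + (L + L)*(L + (L - L)) = -5 + (2*L)*(L + 0) = -5 + (2*L)*L = -5 + 2*L**2)
(K(-10) + 235)*(-269) = ((-5 + 2*(-10)**2) + 235)*(-269) = ((-5 + 2*100) + 235)*(-269) = ((-5 + 200) + 235)*(-269) = (195 + 235)*(-269) = 430*(-269) = -115670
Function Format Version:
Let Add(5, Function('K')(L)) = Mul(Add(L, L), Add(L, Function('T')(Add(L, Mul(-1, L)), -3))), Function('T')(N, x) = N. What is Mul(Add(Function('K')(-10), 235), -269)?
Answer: -115670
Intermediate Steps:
Function('K')(L) = Add(-5, Mul(2, Pow(L, 2))) (Function('K')(L) = Add(-5, Mul(Add(L, L), Add(L, Add(L, Mul(-1, L))))) = Add(-5, Mul(Mul(2, L), Add(L, 0))) = Add(-5, Mul(Mul(2, L), L)) = Add(-5, Mul(2, Pow(L, 2))))
Mul(Add(Function('K')(-10), 235), -269) = Mul(Add(Add(-5, Mul(2, Pow(-10, 2))), 235), -269) = Mul(Add(Add(-5, Mul(2, 100)), 235), -269) = Mul(Add(Add(-5, 200), 235), -269) = Mul(Add(195, 235), -269) = Mul(430, -269) = -115670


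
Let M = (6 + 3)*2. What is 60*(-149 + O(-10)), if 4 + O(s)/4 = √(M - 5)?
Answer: -9900 + 240*√13 ≈ -9034.7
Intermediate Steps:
M = 18 (M = 9*2 = 18)
O(s) = -16 + 4*√13 (O(s) = -16 + 4*√(18 - 5) = -16 + 4*√13)
60*(-149 + O(-10)) = 60*(-149 + (-16 + 4*√13)) = 60*(-165 + 4*√13) = -9900 + 240*√13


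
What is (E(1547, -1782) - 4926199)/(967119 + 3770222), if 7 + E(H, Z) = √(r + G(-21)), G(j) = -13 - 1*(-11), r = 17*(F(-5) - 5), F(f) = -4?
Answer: -4926206/4737341 + I*√155/4737341 ≈ -1.0399 + 2.628e-6*I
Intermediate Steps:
r = -153 (r = 17*(-4 - 5) = 17*(-9) = -153)
G(j) = -2 (G(j) = -13 + 11 = -2)
E(H, Z) = -7 + I*√155 (E(H, Z) = -7 + √(-153 - 2) = -7 + √(-155) = -7 + I*√155)
(E(1547, -1782) - 4926199)/(967119 + 3770222) = ((-7 + I*√155) - 4926199)/(967119 + 3770222) = (-4926206 + I*√155)/4737341 = (-4926206 + I*√155)*(1/4737341) = -4926206/4737341 + I*√155/4737341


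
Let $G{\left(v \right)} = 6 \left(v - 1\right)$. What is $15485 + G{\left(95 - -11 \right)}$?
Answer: $16115$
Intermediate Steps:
$G{\left(v \right)} = -6 + 6 v$ ($G{\left(v \right)} = 6 \left(-1 + v\right) = -6 + 6 v$)
$15485 + G{\left(95 - -11 \right)} = 15485 - \left(6 - 6 \left(95 - -11\right)\right) = 15485 - \left(6 - 6 \left(95 + 11\right)\right) = 15485 + \left(-6 + 6 \cdot 106\right) = 15485 + \left(-6 + 636\right) = 15485 + 630 = 16115$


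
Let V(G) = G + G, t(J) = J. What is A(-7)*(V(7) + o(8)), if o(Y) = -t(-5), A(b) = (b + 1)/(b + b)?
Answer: 57/7 ≈ 8.1429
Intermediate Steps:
A(b) = (1 + b)/(2*b) (A(b) = (1 + b)/((2*b)) = (1 + b)*(1/(2*b)) = (1 + b)/(2*b))
V(G) = 2*G
o(Y) = 5 (o(Y) = -1*(-5) = 5)
A(-7)*(V(7) + o(8)) = ((½)*(1 - 7)/(-7))*(2*7 + 5) = ((½)*(-⅐)*(-6))*(14 + 5) = (3/7)*19 = 57/7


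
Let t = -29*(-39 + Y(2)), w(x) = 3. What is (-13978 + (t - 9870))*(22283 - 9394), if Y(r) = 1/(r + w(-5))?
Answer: -1464370846/5 ≈ -2.9287e+8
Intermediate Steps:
Y(r) = 1/(3 + r) (Y(r) = 1/(r + 3) = 1/(3 + r))
t = 5626/5 (t = -29*(-39 + 1/(3 + 2)) = -29*(-39 + 1/5) = -29*(-39 + ⅕) = -29*(-194/5) = 5626/5 ≈ 1125.2)
(-13978 + (t - 9870))*(22283 - 9394) = (-13978 + (5626/5 - 9870))*(22283 - 9394) = (-13978 - 43724/5)*12889 = -113614/5*12889 = -1464370846/5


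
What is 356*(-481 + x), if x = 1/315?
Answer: -53938984/315 ≈ -1.7123e+5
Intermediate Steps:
x = 1/315 ≈ 0.0031746
356*(-481 + x) = 356*(-481 + 1/315) = 356*(-151514/315) = -53938984/315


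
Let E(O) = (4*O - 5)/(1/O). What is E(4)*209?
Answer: 9196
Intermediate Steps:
E(O) = O*(-5 + 4*O) (E(O) = (-5 + 4*O)*O = O*(-5 + 4*O))
E(4)*209 = (4*(-5 + 4*4))*209 = (4*(-5 + 16))*209 = (4*11)*209 = 44*209 = 9196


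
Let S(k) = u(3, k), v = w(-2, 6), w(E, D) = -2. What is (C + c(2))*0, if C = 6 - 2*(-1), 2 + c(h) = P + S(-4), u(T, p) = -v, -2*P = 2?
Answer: 0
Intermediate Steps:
v = -2
P = -1 (P = -½*2 = -1)
u(T, p) = 2 (u(T, p) = -1*(-2) = 2)
S(k) = 2
c(h) = -1 (c(h) = -2 + (-1 + 2) = -2 + 1 = -1)
C = 8 (C = 6 + 2 = 8)
(C + c(2))*0 = (8 - 1)*0 = 7*0 = 0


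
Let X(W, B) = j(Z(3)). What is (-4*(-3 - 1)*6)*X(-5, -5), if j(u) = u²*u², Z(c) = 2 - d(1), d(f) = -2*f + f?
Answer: 7776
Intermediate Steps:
d(f) = -f
Z(c) = 3 (Z(c) = 2 - (-1) = 2 - 1*(-1) = 2 + 1 = 3)
j(u) = u⁴
X(W, B) = 81 (X(W, B) = 3⁴ = 81)
(-4*(-3 - 1)*6)*X(-5, -5) = (-4*(-3 - 1)*6)*81 = (-4*(-4)*6)*81 = (16*6)*81 = 96*81 = 7776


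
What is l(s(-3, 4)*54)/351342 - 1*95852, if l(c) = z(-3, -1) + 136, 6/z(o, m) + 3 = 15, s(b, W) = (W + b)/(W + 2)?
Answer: -22451222165/234228 ≈ -95852.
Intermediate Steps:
s(b, W) = (W + b)/(2 + W)
z(o, m) = ½ (z(o, m) = 6/(-3 + 15) = 6/12 = 6*(1/12) = ½)
l(c) = 273/2 (l(c) = ½ + 136 = 273/2)
l(s(-3, 4)*54)/351342 - 1*95852 = (273/2)/351342 - 1*95852 = (273/2)*(1/351342) - 95852 = 91/234228 - 95852 = -22451222165/234228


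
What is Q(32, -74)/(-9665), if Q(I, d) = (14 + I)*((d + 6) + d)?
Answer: 6532/9665 ≈ 0.67584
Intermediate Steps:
Q(I, d) = (6 + 2*d)*(14 + I) (Q(I, d) = (14 + I)*((6 + d) + d) = (14 + I)*(6 + 2*d) = (6 + 2*d)*(14 + I))
Q(32, -74)/(-9665) = (84 + 6*32 + 28*(-74) + 2*32*(-74))/(-9665) = (84 + 192 - 2072 - 4736)*(-1/9665) = -6532*(-1/9665) = 6532/9665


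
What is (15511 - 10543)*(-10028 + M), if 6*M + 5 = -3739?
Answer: -52919136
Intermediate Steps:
M = -624 (M = -⅚ + (⅙)*(-3739) = -⅚ - 3739/6 = -624)
(15511 - 10543)*(-10028 + M) = (15511 - 10543)*(-10028 - 624) = 4968*(-10652) = -52919136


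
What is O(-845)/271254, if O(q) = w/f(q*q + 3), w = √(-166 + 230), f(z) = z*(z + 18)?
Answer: 1/17287317063714894 ≈ 5.7846e-17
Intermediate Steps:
f(z) = z*(18 + z)
w = 8 (w = √64 = 8)
O(q) = 8/((3 + q²)*(21 + q²)) (O(q) = 8/(((q*q + 3)*(18 + (q*q + 3)))) = 8/(((q² + 3)*(18 + (q² + 3)))) = 8/(((3 + q²)*(18 + (3 + q²)))) = 8/(((3 + q²)*(21 + q²))) = 8*(1/((3 + q²)*(21 + q²))) = 8/((3 + q²)*(21 + q²)))
O(-845)/271254 = (8/((3 + (-845)²)*(21 + (-845)²)))/271254 = (8/((3 + 714025)*(21 + 714025)))*(1/271254) = (8/(714028*714046))*(1/271254) = (8*(1/714028)*(1/714046))*(1/271254) = (1/63731104661)*(1/271254) = 1/17287317063714894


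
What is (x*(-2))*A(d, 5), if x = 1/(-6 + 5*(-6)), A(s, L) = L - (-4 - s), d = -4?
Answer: 5/18 ≈ 0.27778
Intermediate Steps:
A(s, L) = 4 + L + s (A(s, L) = L + (4 + s) = 4 + L + s)
x = -1/36 (x = 1/(-6 - 30) = 1/(-36) = -1/36 ≈ -0.027778)
(x*(-2))*A(d, 5) = (-1/36*(-2))*(4 + 5 - 4) = (1/18)*5 = 5/18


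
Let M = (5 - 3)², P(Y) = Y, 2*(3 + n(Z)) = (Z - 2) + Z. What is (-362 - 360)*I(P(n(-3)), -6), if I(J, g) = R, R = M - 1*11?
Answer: 5054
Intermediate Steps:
n(Z) = -4 + Z (n(Z) = -3 + ((Z - 2) + Z)/2 = -3 + ((-2 + Z) + Z)/2 = -3 + (-2 + 2*Z)/2 = -3 + (-1 + Z) = -4 + Z)
M = 4 (M = 2² = 4)
R = -7 (R = 4 - 1*11 = 4 - 11 = -7)
I(J, g) = -7
(-362 - 360)*I(P(n(-3)), -6) = (-362 - 360)*(-7) = -722*(-7) = 5054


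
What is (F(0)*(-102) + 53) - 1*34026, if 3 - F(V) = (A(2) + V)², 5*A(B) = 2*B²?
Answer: -850447/25 ≈ -34018.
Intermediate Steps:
A(B) = 2*B²/5 (A(B) = (2*B²)/5 = 2*B²/5)
F(V) = 3 - (8/5 + V)² (F(V) = 3 - ((⅖)*2² + V)² = 3 - ((⅖)*4 + V)² = 3 - (8/5 + V)²)
(F(0)*(-102) + 53) - 1*34026 = ((3 - (8 + 5*0)²/25)*(-102) + 53) - 1*34026 = ((3 - (8 + 0)²/25)*(-102) + 53) - 34026 = ((3 - 1/25*8²)*(-102) + 53) - 34026 = ((3 - 1/25*64)*(-102) + 53) - 34026 = ((3 - 64/25)*(-102) + 53) - 34026 = ((11/25)*(-102) + 53) - 34026 = (-1122/25 + 53) - 34026 = 203/25 - 34026 = -850447/25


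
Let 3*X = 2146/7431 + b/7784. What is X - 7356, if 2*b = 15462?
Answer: -1276403051947/173528712 ≈ -7355.6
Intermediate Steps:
b = 7731 (b = (1/2)*15462 = 7731)
X = 74153525/173528712 (X = (2146/7431 + 7731/7784)/3 = (1/3)*(74153525/57842904) = 74153525/173528712 ≈ 0.42733)
X - 7356 = 74153525/173528712 - 7356 = -1276403051947/173528712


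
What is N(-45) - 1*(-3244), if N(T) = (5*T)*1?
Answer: 3019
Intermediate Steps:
N(T) = 5*T
N(-45) - 1*(-3244) = 5*(-45) - 1*(-3244) = -225 + 3244 = 3019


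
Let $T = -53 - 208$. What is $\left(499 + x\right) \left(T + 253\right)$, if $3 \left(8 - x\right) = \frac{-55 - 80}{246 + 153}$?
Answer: $- \frac{539568}{133} \approx -4056.9$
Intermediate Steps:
$T = -261$ ($T = -53 - 208 = -261$)
$x = \frac{1079}{133}$ ($x = 8 - \frac{\left(-55 - 80\right) \frac{1}{246 + 153}}{3} = 8 - \frac{\left(-135\right) \frac{1}{399}}{3} = 8 - - \frac{15}{133} = 8 + \frac{15}{133} = \frac{1079}{133} \approx 8.1128$)
$\left(499 + x\right) \left(T + 253\right) = \left(499 + \frac{1079}{133}\right) \left(-261 + 253\right) = \frac{67446}{133} \left(-8\right) = - \frac{539568}{133}$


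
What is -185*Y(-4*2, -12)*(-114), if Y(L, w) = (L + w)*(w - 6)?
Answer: 7592400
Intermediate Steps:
Y(L, w) = (-6 + w)*(L + w) (Y(L, w) = (L + w)*(-6 + w) = (-6 + w)*(L + w))
-185*Y(-4*2, -12)*(-114) = -185*((-12)² - (-24)*2 - 6*(-12) - 4*2*(-12))*(-114) = -185*(144 - 6*(-8) + 72 - 8*(-12))*(-114) = -185*(144 + 48 + 72 + 96)*(-114) = -185*360*(-114) = -66600*(-114) = 7592400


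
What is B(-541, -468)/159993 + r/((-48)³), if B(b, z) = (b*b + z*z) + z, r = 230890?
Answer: 1088774363/982996992 ≈ 1.1076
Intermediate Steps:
B(b, z) = z + b² + z² (B(b, z) = (b² + z²) + z = z + b² + z²)
B(-541, -468)/159993 + r/((-48)³) = (-468 + (-541)² + (-468)²)/159993 + 230890/((-48)³) = (-468 + 292681 + 219024)*(1/159993) + 230890/(-110592) = 511237*(1/159993) + 230890*(-1/110592) = 511237/159993 - 115445/55296 = 1088774363/982996992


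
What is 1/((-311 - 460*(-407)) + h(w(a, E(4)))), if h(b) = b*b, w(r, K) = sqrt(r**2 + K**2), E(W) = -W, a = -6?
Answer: 1/186961 ≈ 5.3487e-6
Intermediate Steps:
w(r, K) = sqrt(K**2 + r**2)
h(b) = b**2
1/((-311 - 460*(-407)) + h(w(a, E(4)))) = 1/((-311 - 460*(-407)) + (sqrt((-1*4)**2 + (-6)**2))**2) = 1/((-311 + 187220) + (sqrt((-4)**2 + 36))**2) = 1/(186909 + (sqrt(16 + 36))**2) = 1/(186909 + (sqrt(52))**2) = 1/(186909 + (2*sqrt(13))**2) = 1/(186909 + 52) = 1/186961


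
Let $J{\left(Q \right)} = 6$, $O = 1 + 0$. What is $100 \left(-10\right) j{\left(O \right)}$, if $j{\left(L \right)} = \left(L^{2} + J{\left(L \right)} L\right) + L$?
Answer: $-8000$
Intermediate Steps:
$O = 1$
$j{\left(L \right)} = L^{2} + 7 L$ ($j{\left(L \right)} = \left(L^{2} + 6 L\right) + L = L^{2} + 7 L$)
$100 \left(-10\right) j{\left(O \right)} = 100 \left(-10\right) 1 \left(7 + 1\right) = - 1000 \cdot 1 \cdot 8 = \left(-1000\right) 8 = -8000$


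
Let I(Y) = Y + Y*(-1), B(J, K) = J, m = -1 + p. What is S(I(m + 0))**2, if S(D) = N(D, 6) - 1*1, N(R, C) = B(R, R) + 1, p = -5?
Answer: 0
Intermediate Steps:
m = -6 (m = -1 - 5 = -6)
N(R, C) = 1 + R (N(R, C) = R + 1 = 1 + R)
I(Y) = 0 (I(Y) = Y - Y = 0)
S(D) = D (S(D) = (1 + D) - 1*1 = (1 + D) - 1 = D)
S(I(m + 0))**2 = 0**2 = 0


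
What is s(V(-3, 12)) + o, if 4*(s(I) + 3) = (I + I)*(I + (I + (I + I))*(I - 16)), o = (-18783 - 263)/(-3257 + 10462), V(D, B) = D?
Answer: -1856321/7205 ≈ -257.64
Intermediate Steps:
o = -19046/7205 ≈ -2.6434
s(I) = -3 + I*(I + 3*I*(-16 + I))/2 (s(I) = -3 + ((I + I)*(I + (I + (I + I))*(I - 16)))/4 = -3 + ((2*I)*(I + (I + 2*I)*(-16 + I)))/4 = -3 + ((2*I)*(I + (3*I)*(-16 + I)))/4 = -3 + ((2*I)*(I + 3*I*(-16 + I)))/4 = -3 + (2*I*(I + 3*I*(-16 + I)))/4 = -3 + I*(I + 3*I*(-16 + I))/2)
s(V(-3, 12)) + o = (-3 - 47/2*(-3)**2 + (3/2)*(-3)**3) - 19046/7205 = (-3 - 47/2*9 + (3/2)*(-27)) - 19046/7205 = (-3 - 423/2 - 81/2) - 19046/7205 = -255 - 19046/7205 = -1856321/7205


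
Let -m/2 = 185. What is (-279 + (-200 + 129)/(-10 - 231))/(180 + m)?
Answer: 33584/22895 ≈ 1.4669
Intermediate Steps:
m = -370 (m = -2*185 = -370)
(-279 + (-200 + 129)/(-10 - 231))/(180 + m) = (-279 + (-200 + 129)/(-10 - 231))/(180 - 370) = (-279 - 71/(-241))/(-190) = (-279 - 71*(-1/241))*(-1/190) = (-279 + 71/241)*(-1/190) = -67168/241*(-1/190) = 33584/22895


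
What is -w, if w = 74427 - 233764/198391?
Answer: -14765413193/198391 ≈ -74426.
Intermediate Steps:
w = 14765413193/198391 (w = 74427 - 233764*1/198391 = 74427 - 233764/198391 = 14765413193/198391 ≈ 74426.)
-w = -1*14765413193/198391 = -14765413193/198391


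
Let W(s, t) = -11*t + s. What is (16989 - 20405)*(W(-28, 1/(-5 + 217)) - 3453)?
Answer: 630237482/53 ≈ 1.1891e+7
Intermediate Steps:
W(s, t) = s - 11*t
(16989 - 20405)*(W(-28, 1/(-5 + 217)) - 3453) = (16989 - 20405)*((-28 - 11/(-5 + 217)) - 3453) = -3416*((-28 - 11/212) - 3453) = -3416*(-5947/212 - 3453) = -3416*(-737983/212) = 630237482/53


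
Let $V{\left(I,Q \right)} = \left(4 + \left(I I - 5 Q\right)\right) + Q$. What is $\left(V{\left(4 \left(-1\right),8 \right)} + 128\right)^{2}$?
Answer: $13456$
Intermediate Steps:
$V{\left(I,Q \right)} = 4 + I^{2} - 4 Q$ ($V{\left(I,Q \right)} = \left(4 + \left(I^{2} - 5 Q\right)\right) + Q = \left(4 + I^{2} - 5 Q\right) + Q = 4 + I^{2} - 4 Q$)
$\left(V{\left(4 \left(-1\right),8 \right)} + 128\right)^{2} = \left(\left(4 + \left(4 \left(-1\right)\right)^{2} - 32\right) + 128\right)^{2} = \left(\left(4 + \left(-4\right)^{2} - 32\right) + 128\right)^{2} = \left(\left(4 + 16 - 32\right) + 128\right)^{2} = \left(-12 + 128\right)^{2} = 116^{2} = 13456$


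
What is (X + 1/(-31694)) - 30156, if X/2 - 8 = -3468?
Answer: -1175086745/31694 ≈ -37076.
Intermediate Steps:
X = -6920 (X = 16 + 2*(-3468) = 16 - 6936 = -6920)
(X + 1/(-31694)) - 30156 = (-6920 + 1/(-31694)) - 30156 = (-6920 - 1/31694) - 30156 = -219322481/31694 - 30156 = -1175086745/31694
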